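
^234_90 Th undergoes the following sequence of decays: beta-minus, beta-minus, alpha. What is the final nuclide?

Start: (A, Z) = (234, 90).
After β⁻: (234, 91).
After β⁻: (234, 92).
After α: (230, 90).
Z = 90 is thorium.

Th-230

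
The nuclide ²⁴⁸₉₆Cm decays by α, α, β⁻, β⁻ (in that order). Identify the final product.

Start: (A, Z) = (248, 96).
After α: (244, 94).
After α: (240, 92).
After β⁻: (240, 93).
After β⁻: (240, 94).
Z = 94 is plutonium.

Pu-240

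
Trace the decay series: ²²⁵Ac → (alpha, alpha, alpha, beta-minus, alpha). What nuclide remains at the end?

Start: (A, Z) = (225, 89).
After α: (221, 87).
After α: (217, 85).
After α: (213, 83).
After β⁻: (213, 84).
After α: (209, 82).
Z = 82 is lead.

Pb-209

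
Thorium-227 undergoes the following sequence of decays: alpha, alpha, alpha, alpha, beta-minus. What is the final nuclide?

Bi-211

Start: (A, Z) = (227, 90).
After α: (223, 88).
After α: (219, 86).
After α: (215, 84).
After α: (211, 82).
After β⁻: (211, 83).
Z = 83 is bismuth.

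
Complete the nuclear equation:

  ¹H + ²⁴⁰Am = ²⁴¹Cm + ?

gamma ray

Conserve mass number: 1 + 240 = 241 + A, so A = 0.
Conserve atomic number: 1 + 95 = 96 + Z, so Z = 0.
A = 0 and Z = 0 is γ — a gamma ray.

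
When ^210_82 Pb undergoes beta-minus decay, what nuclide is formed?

Bi-210

Beta-minus decay: mass number changes by +0, atomic number by +1.
A: 210 = 210; Z: 82 + 1 = 83.
Z = 83 is bismuth, so the daughter is ^210_83 Bi.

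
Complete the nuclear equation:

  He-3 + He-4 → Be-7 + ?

Conserve mass number: 3 + 4 = 7 + A, so A = 0.
Conserve atomic number: 2 + 2 = 4 + Z, so Z = 0.
A = 0 and Z = 0 is γ — a gamma ray.

gamma ray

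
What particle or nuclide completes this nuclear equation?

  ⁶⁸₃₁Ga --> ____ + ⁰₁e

Conserve mass number: 68 = A + 0, so A = 68.
Conserve atomic number: 31 = Z + 1, so Z = 30.
Z = 30 is zinc, so the species is ⁶⁸₃₀Zn.

Zn-68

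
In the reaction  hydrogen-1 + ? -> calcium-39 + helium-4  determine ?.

Conserve mass number: 1 + A = 39 + 4, so A = 42.
Conserve atomic number: 1 + Z = 20 + 2, so Z = 21.
Z = 21 is scandium, so the species is scandium-42.

Sc-42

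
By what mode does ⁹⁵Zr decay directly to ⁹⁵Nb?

beta-minus decay

ΔA = 95 − 95 = 0; ΔZ = 41 − 40 = +1.
A is unchanged and Z rises by 1 — a neutron has become a proton (β⁻ decay).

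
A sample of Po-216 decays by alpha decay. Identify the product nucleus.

Pb-212

Alpha decay: mass number changes by -4, atomic number by -2.
A: 216 − 4 = 212; Z: 84 − 2 = 82.
Z = 82 is lead, so the daughter is Pb-212.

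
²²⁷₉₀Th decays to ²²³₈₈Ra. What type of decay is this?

ΔA = 223 − 227 = -4; ΔZ = 88 − 90 = -2.
A drops by 4 and Z drops by 2 — the signature of alpha emission.

alpha decay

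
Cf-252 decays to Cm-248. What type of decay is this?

alpha decay

ΔA = 248 − 252 = -4; ΔZ = 96 − 98 = -2.
A drops by 4 and Z drops by 2 — the signature of alpha emission.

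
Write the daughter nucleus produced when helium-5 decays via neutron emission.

He-4

Neutron emission: mass number changes by -1, atomic number by +0.
A: 5 − 1 = 4; Z: 2 = 2.
Z = 2 is helium, so the daughter is helium-4.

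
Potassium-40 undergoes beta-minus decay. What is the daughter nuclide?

Beta-minus decay: mass number changes by +0, atomic number by +1.
A: 40 = 40; Z: 19 + 1 = 20.
Z = 20 is calcium, so the daughter is calcium-40.

Ca-40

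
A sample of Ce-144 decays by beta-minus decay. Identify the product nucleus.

Beta-minus decay: mass number changes by +0, atomic number by +1.
A: 144 = 144; Z: 58 + 1 = 59.
Z = 59 is praseodymium, so the daughter is Pr-144.

Pr-144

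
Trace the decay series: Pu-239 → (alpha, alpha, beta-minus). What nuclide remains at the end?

Pa-231

Start: (A, Z) = (239, 94).
After α: (235, 92).
After α: (231, 90).
After β⁻: (231, 91).
Z = 91 is protactinium.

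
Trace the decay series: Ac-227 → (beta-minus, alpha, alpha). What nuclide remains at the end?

Rn-219

Start: (A, Z) = (227, 89).
After β⁻: (227, 90).
After α: (223, 88).
After α: (219, 86).
Z = 86 is radon.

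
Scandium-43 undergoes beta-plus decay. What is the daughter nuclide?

Ca-43

Beta-plus decay: mass number changes by +0, atomic number by -1.
A: 43 = 43; Z: 21 − 1 = 20.
Z = 20 is calcium, so the daughter is calcium-43.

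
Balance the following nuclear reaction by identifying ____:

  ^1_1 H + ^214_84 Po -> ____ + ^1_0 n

At-214

Conserve mass number: 1 + 214 = A + 1, so A = 214.
Conserve atomic number: 1 + 84 = Z + 0, so Z = 85.
Z = 85 is astatine, so the species is ^214_85 At.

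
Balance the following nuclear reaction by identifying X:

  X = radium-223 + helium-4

Th-227

Conserve mass number: A = 223 + 4, so A = 227.
Conserve atomic number: Z = 88 + 2, so Z = 90.
Z = 90 is thorium, so the species is thorium-227.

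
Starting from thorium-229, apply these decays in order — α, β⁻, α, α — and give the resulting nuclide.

At-217

Start: (A, Z) = (229, 90).
After α: (225, 88).
After β⁻: (225, 89).
After α: (221, 87).
After α: (217, 85).
Z = 85 is astatine.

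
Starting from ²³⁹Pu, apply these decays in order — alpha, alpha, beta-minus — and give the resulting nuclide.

Start: (A, Z) = (239, 94).
After α: (235, 92).
After α: (231, 90).
After β⁻: (231, 91).
Z = 91 is protactinium.

Pa-231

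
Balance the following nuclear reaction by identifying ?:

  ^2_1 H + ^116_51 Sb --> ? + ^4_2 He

Sn-114

Conserve mass number: 2 + 116 = A + 4, so A = 114.
Conserve atomic number: 1 + 51 = Z + 2, so Z = 50.
Z = 50 is tin, so the species is ^114_50 Sn.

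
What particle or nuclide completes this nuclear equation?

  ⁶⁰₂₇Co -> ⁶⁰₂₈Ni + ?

Conserve mass number: 60 = 60 + A, so A = 0.
Conserve atomic number: 27 = 28 + Z, so Z = -1.
A = 0 and Z = -1 is ⁰₋₁e — a beta-minus particle.

beta-minus particle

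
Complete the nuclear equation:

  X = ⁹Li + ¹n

Conserve mass number: A = 9 + 1, so A = 10.
Conserve atomic number: Z = 3 + 0, so Z = 3.
Z = 3 is lithium, so the species is ¹⁰Li.

Li-10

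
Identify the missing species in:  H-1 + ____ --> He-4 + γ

triton

Conserve mass number: 1 + A = 4 + 0, so A = 3.
Conserve atomic number: 1 + Z = 2 + 0, so Z = 1.
A = 3 and Z = 1 is H-3 — a triton.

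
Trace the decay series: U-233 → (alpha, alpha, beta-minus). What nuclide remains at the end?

Start: (A, Z) = (233, 92).
After α: (229, 90).
After α: (225, 88).
After β⁻: (225, 89).
Z = 89 is actinium.

Ac-225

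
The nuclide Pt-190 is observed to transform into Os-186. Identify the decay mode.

ΔA = 186 − 190 = -4; ΔZ = 76 − 78 = -2.
A drops by 4 and Z drops by 2 — the signature of alpha emission.

alpha decay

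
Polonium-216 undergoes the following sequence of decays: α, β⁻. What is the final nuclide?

Start: (A, Z) = (216, 84).
After α: (212, 82).
After β⁻: (212, 83).
Z = 83 is bismuth.

Bi-212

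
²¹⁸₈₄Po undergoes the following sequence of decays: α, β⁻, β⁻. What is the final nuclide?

Start: (A, Z) = (218, 84).
After α: (214, 82).
After β⁻: (214, 83).
After β⁻: (214, 84).
Z = 84 is polonium.

Po-214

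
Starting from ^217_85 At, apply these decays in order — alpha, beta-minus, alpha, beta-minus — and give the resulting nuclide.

Start: (A, Z) = (217, 85).
After α: (213, 83).
After β⁻: (213, 84).
After α: (209, 82).
After β⁻: (209, 83).
Z = 83 is bismuth.

Bi-209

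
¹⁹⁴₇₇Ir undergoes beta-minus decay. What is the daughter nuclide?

Pt-194

Beta-minus decay: mass number changes by +0, atomic number by +1.
A: 194 = 194; Z: 77 + 1 = 78.
Z = 78 is platinum, so the daughter is ¹⁹⁴₇₈Pt.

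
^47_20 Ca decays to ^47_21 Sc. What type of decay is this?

beta-minus decay

ΔA = 47 − 47 = 0; ΔZ = 21 − 20 = +1.
A is unchanged and Z rises by 1 — a neutron has become a proton (β⁻ decay).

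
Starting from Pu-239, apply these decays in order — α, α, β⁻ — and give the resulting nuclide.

Start: (A, Z) = (239, 94).
After α: (235, 92).
After α: (231, 90).
After β⁻: (231, 91).
Z = 91 is protactinium.

Pa-231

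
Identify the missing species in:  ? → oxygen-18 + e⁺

Conserve mass number: A = 18 + 0, so A = 18.
Conserve atomic number: Z = 8 + 1, so Z = 9.
Z = 9 is fluorine, so the species is fluorine-18.

F-18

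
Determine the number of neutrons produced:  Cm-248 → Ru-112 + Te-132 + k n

Conserve mass number: 248 = 112 + 132 + k, so k = 248 − 244 = 4.
Check atomic number: 96 = 44 + 52 + 0 = 96. ✓

4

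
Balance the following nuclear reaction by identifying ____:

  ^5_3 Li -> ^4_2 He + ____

proton

Conserve mass number: 5 = 4 + A, so A = 1.
Conserve atomic number: 3 = 2 + Z, so Z = 1.
A = 1 and Z = 1 is ^1_1 H — a proton.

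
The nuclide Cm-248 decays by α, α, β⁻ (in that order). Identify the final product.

Start: (A, Z) = (248, 96).
After α: (244, 94).
After α: (240, 92).
After β⁻: (240, 93).
Z = 93 is neptunium.

Np-240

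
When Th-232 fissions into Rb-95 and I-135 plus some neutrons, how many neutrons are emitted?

2

Conserve mass number: 232 = 95 + 135 + k, so k = 232 − 230 = 2.
Check atomic number: 90 = 37 + 53 + 0 = 90. ✓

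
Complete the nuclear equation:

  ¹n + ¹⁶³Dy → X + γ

Conserve mass number: 1 + 163 = A + 0, so A = 164.
Conserve atomic number: 0 + 66 = Z + 0, so Z = 66.
Z = 66 is dysprosium, so the species is ¹⁶⁴Dy.

Dy-164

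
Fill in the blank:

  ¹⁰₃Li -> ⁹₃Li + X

neutron

Conserve mass number: 10 = 9 + A, so A = 1.
Conserve atomic number: 3 = 3 + Z, so Z = 0.
A = 1 and Z = 0 is ¹₀n — a neutron.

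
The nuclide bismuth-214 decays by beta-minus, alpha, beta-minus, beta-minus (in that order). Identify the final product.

Po-210

Start: (A, Z) = (214, 83).
After β⁻: (214, 84).
After α: (210, 82).
After β⁻: (210, 83).
After β⁻: (210, 84).
Z = 84 is polonium.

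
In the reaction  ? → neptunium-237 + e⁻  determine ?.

Conserve mass number: A = 237 + 0, so A = 237.
Conserve atomic number: Z = 93 − 1, so Z = 92.
Z = 92 is uranium, so the species is uranium-237.

U-237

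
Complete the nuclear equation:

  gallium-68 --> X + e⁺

Zn-68

Conserve mass number: 68 = A + 0, so A = 68.
Conserve atomic number: 31 = Z + 1, so Z = 30.
Z = 30 is zinc, so the species is zinc-68.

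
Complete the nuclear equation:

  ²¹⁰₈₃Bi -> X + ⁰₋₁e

Po-210

Conserve mass number: 210 = A + 0, so A = 210.
Conserve atomic number: 83 = Z − 1, so Z = 84.
Z = 84 is polonium, so the species is ²¹⁰₈₄Po.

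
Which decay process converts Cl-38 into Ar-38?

beta-minus decay

ΔA = 38 − 38 = 0; ΔZ = 18 − 17 = +1.
A is unchanged and Z rises by 1 — a neutron has become a proton (β⁻ decay).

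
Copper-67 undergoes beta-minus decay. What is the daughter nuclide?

Zn-67

Beta-minus decay: mass number changes by +0, atomic number by +1.
A: 67 = 67; Z: 29 + 1 = 30.
Z = 30 is zinc, so the daughter is zinc-67.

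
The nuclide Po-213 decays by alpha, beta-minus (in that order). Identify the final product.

Bi-209

Start: (A, Z) = (213, 84).
After α: (209, 82).
After β⁻: (209, 83).
Z = 83 is bismuth.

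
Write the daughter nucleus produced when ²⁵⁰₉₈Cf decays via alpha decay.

Cm-246

Alpha decay: mass number changes by -4, atomic number by -2.
A: 250 − 4 = 246; Z: 98 − 2 = 96.
Z = 96 is curium, so the daughter is ²⁴⁶₉₆Cm.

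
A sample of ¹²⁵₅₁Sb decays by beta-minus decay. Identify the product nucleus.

Te-125

Beta-minus decay: mass number changes by +0, atomic number by +1.
A: 125 = 125; Z: 51 + 1 = 52.
Z = 52 is tellurium, so the daughter is ¹²⁵₅₂Te.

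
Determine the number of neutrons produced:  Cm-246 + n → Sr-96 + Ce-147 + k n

4

Conserve mass number: 247 = 96 + 147 + k, so k = 247 − 243 = 4.
Check atomic number: 96 = 38 + 58 + 0 = 96. ✓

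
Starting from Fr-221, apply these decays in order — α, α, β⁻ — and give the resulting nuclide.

Start: (A, Z) = (221, 87).
After α: (217, 85).
After α: (213, 83).
After β⁻: (213, 84).
Z = 84 is polonium.

Po-213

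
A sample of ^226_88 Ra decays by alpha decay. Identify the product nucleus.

Rn-222

Alpha decay: mass number changes by -4, atomic number by -2.
A: 226 − 4 = 222; Z: 88 − 2 = 86.
Z = 86 is radon, so the daughter is ^222_86 Rn.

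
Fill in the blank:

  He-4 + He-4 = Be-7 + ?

neutron

Conserve mass number: 4 + 4 = 7 + A, so A = 1.
Conserve atomic number: 2 + 2 = 4 + Z, so Z = 0.
A = 1 and Z = 0 is n — a neutron.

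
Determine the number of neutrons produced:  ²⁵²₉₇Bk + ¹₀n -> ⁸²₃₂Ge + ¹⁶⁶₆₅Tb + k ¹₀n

5

Conserve mass number: 253 = 82 + 166 + k, so k = 253 − 248 = 5.
Check atomic number: 97 = 32 + 65 + 0 = 97. ✓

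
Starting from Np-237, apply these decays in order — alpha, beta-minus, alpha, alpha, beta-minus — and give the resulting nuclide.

Ac-225

Start: (A, Z) = (237, 93).
After α: (233, 91).
After β⁻: (233, 92).
After α: (229, 90).
After α: (225, 88).
After β⁻: (225, 89).
Z = 89 is actinium.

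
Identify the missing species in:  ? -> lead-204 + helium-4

Conserve mass number: A = 204 + 4, so A = 208.
Conserve atomic number: Z = 82 + 2, so Z = 84.
Z = 84 is polonium, so the species is polonium-208.

Po-208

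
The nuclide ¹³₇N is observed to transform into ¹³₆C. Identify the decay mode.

ΔA = 13 − 13 = 0; ΔZ = 6 − 7 = -1.
A is unchanged and Z drops by 1 — a proton has become a neutron (β⁺ emission or electron capture).

beta-plus decay or electron capture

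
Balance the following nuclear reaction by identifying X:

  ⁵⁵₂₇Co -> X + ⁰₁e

Conserve mass number: 55 = A + 0, so A = 55.
Conserve atomic number: 27 = Z + 1, so Z = 26.
Z = 26 is iron, so the species is ⁵⁵₂₆Fe.

Fe-55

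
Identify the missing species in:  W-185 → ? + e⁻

Conserve mass number: 185 = A + 0, so A = 185.
Conserve atomic number: 74 = Z − 1, so Z = 75.
Z = 75 is rhenium, so the species is Re-185.

Re-185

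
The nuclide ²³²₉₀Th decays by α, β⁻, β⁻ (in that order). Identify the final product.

Th-228

Start: (A, Z) = (232, 90).
After α: (228, 88).
After β⁻: (228, 89).
After β⁻: (228, 90).
Z = 90 is thorium.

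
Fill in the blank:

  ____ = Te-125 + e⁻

Conserve mass number: A = 125 + 0, so A = 125.
Conserve atomic number: Z = 52 − 1, so Z = 51.
Z = 51 is antimony, so the species is Sb-125.

Sb-125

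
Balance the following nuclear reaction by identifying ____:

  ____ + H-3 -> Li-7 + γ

Conserve mass number: A + 3 = 7 + 0, so A = 4.
Conserve atomic number: Z + 1 = 3 + 0, so Z = 2.
A = 4 and Z = 2 is He-4 — an alpha particle.

alpha particle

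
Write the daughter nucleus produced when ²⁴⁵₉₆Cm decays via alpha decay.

Pu-241

Alpha decay: mass number changes by -4, atomic number by -2.
A: 245 − 4 = 241; Z: 96 − 2 = 94.
Z = 94 is plutonium, so the daughter is ²⁴¹₉₄Pu.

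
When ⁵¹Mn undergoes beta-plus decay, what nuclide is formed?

Cr-51

Beta-plus decay: mass number changes by +0, atomic number by -1.
A: 51 = 51; Z: 25 − 1 = 24.
Z = 24 is chromium, so the daughter is ⁵¹Cr.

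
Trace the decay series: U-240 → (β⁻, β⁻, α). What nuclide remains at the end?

U-236

Start: (A, Z) = (240, 92).
After β⁻: (240, 93).
After β⁻: (240, 94).
After α: (236, 92).
Z = 92 is uranium.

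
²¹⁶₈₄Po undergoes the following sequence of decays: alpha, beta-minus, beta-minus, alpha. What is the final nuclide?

Pb-208

Start: (A, Z) = (216, 84).
After α: (212, 82).
After β⁻: (212, 83).
After β⁻: (212, 84).
After α: (208, 82).
Z = 82 is lead.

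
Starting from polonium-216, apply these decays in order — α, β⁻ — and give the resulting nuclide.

Start: (A, Z) = (216, 84).
After α: (212, 82).
After β⁻: (212, 83).
Z = 83 is bismuth.

Bi-212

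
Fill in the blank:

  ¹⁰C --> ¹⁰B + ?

Conserve mass number: 10 = 10 + A, so A = 0.
Conserve atomic number: 6 = 5 + Z, so Z = 1.
A = 0 and Z = 1 is e⁺ — a positron.

positron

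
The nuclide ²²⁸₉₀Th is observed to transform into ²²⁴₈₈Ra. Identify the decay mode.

ΔA = 224 − 228 = -4; ΔZ = 88 − 90 = -2.
A drops by 4 and Z drops by 2 — the signature of alpha emission.

alpha decay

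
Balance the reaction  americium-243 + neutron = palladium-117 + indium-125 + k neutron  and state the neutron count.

Conserve mass number: 244 = 117 + 125 + k, so k = 244 − 242 = 2.
Check atomic number: 95 = 46 + 49 + 0 = 95. ✓

2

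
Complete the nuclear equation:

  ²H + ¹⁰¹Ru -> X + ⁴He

Conserve mass number: 2 + 101 = A + 4, so A = 99.
Conserve atomic number: 1 + 44 = Z + 2, so Z = 43.
Z = 43 is technetium, so the species is ⁹⁹Tc.

Tc-99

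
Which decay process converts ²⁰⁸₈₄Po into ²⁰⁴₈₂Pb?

alpha decay

ΔA = 204 − 208 = -4; ΔZ = 82 − 84 = -2.
A drops by 4 and Z drops by 2 — the signature of alpha emission.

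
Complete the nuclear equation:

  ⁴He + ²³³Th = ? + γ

Conserve mass number: 4 + 233 = A + 0, so A = 237.
Conserve atomic number: 2 + 90 = Z + 0, so Z = 92.
Z = 92 is uranium, so the species is ²³⁷U.

U-237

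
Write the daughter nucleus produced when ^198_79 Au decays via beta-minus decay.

Beta-minus decay: mass number changes by +0, atomic number by +1.
A: 198 = 198; Z: 79 + 1 = 80.
Z = 80 is mercury, so the daughter is ^198_80 Hg.

Hg-198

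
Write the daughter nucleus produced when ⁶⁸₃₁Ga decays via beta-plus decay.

Zn-68

Beta-plus decay: mass number changes by +0, atomic number by -1.
A: 68 = 68; Z: 31 − 1 = 30.
Z = 30 is zinc, so the daughter is ⁶⁸₃₀Zn.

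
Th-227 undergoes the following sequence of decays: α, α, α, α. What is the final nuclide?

Start: (A, Z) = (227, 90).
After α: (223, 88).
After α: (219, 86).
After α: (215, 84).
After α: (211, 82).
Z = 82 is lead.

Pb-211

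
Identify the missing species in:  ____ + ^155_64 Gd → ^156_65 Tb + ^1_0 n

deuteron

Conserve mass number: A + 155 = 156 + 1, so A = 2.
Conserve atomic number: Z + 64 = 65 + 0, so Z = 1.
A = 2 and Z = 1 is ^2_1 H — a deuteron.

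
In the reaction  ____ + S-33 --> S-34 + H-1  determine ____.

Conserve mass number: A + 33 = 34 + 1, so A = 2.
Conserve atomic number: Z + 16 = 16 + 1, so Z = 1.
A = 2 and Z = 1 is H-2 — a deuteron.

deuteron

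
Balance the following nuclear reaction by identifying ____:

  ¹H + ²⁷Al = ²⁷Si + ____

Conserve mass number: 1 + 27 = 27 + A, so A = 1.
Conserve atomic number: 1 + 13 = 14 + Z, so Z = 0.
A = 1 and Z = 0 is ¹n — a neutron.

neutron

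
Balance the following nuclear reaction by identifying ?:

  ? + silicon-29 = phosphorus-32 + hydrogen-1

Conserve mass number: A + 29 = 32 + 1, so A = 4.
Conserve atomic number: Z + 14 = 15 + 1, so Z = 2.
A = 4 and Z = 2 is helium-4 — an alpha particle.

alpha particle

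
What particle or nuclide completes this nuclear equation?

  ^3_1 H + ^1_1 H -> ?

He-4

Conserve mass number: 3 + 1 = A, so A = 4.
Conserve atomic number: 1 + 1 = Z, so Z = 2.
A = 4 and Z = 2 is ^4_2 He — an alpha particle.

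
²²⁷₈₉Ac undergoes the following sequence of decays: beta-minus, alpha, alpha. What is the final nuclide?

Rn-219

Start: (A, Z) = (227, 89).
After β⁻: (227, 90).
After α: (223, 88).
After α: (219, 86).
Z = 86 is radon.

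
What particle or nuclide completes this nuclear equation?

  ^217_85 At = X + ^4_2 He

Conserve mass number: 217 = A + 4, so A = 213.
Conserve atomic number: 85 = Z + 2, so Z = 83.
Z = 83 is bismuth, so the species is ^213_83 Bi.

Bi-213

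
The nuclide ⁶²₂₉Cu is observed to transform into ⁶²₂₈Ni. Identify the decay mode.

beta-plus decay or electron capture

ΔA = 62 − 62 = 0; ΔZ = 28 − 29 = -1.
A is unchanged and Z drops by 1 — a proton has become a neutron (β⁺ emission or electron capture).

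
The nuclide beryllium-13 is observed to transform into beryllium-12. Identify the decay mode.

ΔA = 12 − 13 = -1; ΔZ = 4 − 4 = +0.
A drops by 1 with Z unchanged — a neutron was emitted.

neutron emission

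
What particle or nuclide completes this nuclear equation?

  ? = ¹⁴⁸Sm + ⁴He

Conserve mass number: A = 148 + 4, so A = 152.
Conserve atomic number: Z = 62 + 2, so Z = 64.
Z = 64 is gadolinium, so the species is ¹⁵²Gd.

Gd-152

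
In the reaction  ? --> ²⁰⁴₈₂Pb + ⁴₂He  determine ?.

Conserve mass number: A = 204 + 4, so A = 208.
Conserve atomic number: Z = 82 + 2, so Z = 84.
Z = 84 is polonium, so the species is ²⁰⁸₈₄Po.

Po-208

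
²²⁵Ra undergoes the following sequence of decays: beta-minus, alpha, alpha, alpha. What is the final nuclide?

Start: (A, Z) = (225, 88).
After β⁻: (225, 89).
After α: (221, 87).
After α: (217, 85).
After α: (213, 83).
Z = 83 is bismuth.

Bi-213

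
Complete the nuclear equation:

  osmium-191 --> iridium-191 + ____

beta-minus particle

Conserve mass number: 191 = 191 + A, so A = 0.
Conserve atomic number: 76 = 77 + Z, so Z = -1.
A = 0 and Z = -1 is e⁻ — a beta-minus particle.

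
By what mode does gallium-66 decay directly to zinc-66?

ΔA = 66 − 66 = 0; ΔZ = 30 − 31 = -1.
A is unchanged and Z drops by 1 — a proton has become a neutron (β⁺ emission or electron capture).

beta-plus decay or electron capture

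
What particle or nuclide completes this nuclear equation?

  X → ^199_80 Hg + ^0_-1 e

Conserve mass number: A = 199 + 0, so A = 199.
Conserve atomic number: Z = 80 − 1, so Z = 79.
Z = 79 is gold, so the species is ^199_79 Au.

Au-199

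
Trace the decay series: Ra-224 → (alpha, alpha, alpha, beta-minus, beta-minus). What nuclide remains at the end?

Start: (A, Z) = (224, 88).
After α: (220, 86).
After α: (216, 84).
After α: (212, 82).
After β⁻: (212, 83).
After β⁻: (212, 84).
Z = 84 is polonium.

Po-212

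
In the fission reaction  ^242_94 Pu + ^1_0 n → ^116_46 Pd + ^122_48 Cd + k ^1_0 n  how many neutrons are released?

Conserve mass number: 243 = 116 + 122 + k, so k = 243 − 238 = 5.
Check atomic number: 94 = 46 + 48 + 0 = 94. ✓

5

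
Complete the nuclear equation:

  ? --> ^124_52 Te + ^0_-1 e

Sb-124

Conserve mass number: A = 124 + 0, so A = 124.
Conserve atomic number: Z = 52 − 1, so Z = 51.
Z = 51 is antimony, so the species is ^124_51 Sb.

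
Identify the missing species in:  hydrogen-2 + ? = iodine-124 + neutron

Conserve mass number: 2 + A = 124 + 1, so A = 123.
Conserve atomic number: 1 + Z = 53 + 0, so Z = 52.
Z = 52 is tellurium, so the species is tellurium-123.

Te-123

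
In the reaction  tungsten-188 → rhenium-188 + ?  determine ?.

Conserve mass number: 188 = 188 + A, so A = 0.
Conserve atomic number: 74 = 75 + Z, so Z = -1.
A = 0 and Z = -1 is e⁻ — a beta-minus particle.

beta-minus particle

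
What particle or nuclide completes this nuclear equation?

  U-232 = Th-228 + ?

alpha particle

Conserve mass number: 232 = 228 + A, so A = 4.
Conserve atomic number: 92 = 90 + Z, so Z = 2.
A = 4 and Z = 2 is He-4 — an alpha particle.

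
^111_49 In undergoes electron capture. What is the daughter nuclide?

Cd-111

Electron capture: mass number changes by +0, atomic number by -1.
A: 111 = 111; Z: 49 − 1 = 48.
Z = 48 is cadmium, so the daughter is ^111_48 Cd.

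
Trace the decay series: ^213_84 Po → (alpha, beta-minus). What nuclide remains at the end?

Bi-209

Start: (A, Z) = (213, 84).
After α: (209, 82).
After β⁻: (209, 83).
Z = 83 is bismuth.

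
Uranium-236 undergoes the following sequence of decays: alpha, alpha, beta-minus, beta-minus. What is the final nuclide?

Th-228

Start: (A, Z) = (236, 92).
After α: (232, 90).
After α: (228, 88).
After β⁻: (228, 89).
After β⁻: (228, 90).
Z = 90 is thorium.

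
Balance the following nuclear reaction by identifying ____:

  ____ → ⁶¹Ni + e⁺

Cu-61

Conserve mass number: A = 61 + 0, so A = 61.
Conserve atomic number: Z = 28 + 1, so Z = 29.
Z = 29 is copper, so the species is ⁶¹Cu.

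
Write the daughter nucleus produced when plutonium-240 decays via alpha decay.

Alpha decay: mass number changes by -4, atomic number by -2.
A: 240 − 4 = 236; Z: 94 − 2 = 92.
Z = 92 is uranium, so the daughter is uranium-236.

U-236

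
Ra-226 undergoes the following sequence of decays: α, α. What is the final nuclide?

Po-218

Start: (A, Z) = (226, 88).
After α: (222, 86).
After α: (218, 84).
Z = 84 is polonium.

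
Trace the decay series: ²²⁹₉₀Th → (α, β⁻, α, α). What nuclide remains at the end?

At-217

Start: (A, Z) = (229, 90).
After α: (225, 88).
After β⁻: (225, 89).
After α: (221, 87).
After α: (217, 85).
Z = 85 is astatine.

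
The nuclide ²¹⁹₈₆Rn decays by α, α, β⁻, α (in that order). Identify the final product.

Tl-207

Start: (A, Z) = (219, 86).
After α: (215, 84).
After α: (211, 82).
After β⁻: (211, 83).
After α: (207, 81).
Z = 81 is thallium.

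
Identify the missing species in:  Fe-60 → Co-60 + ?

beta-minus particle

Conserve mass number: 60 = 60 + A, so A = 0.
Conserve atomic number: 26 = 27 + Z, so Z = -1.
A = 0 and Z = -1 is e⁻ — a beta-minus particle.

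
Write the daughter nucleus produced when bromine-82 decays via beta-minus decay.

Beta-minus decay: mass number changes by +0, atomic number by +1.
A: 82 = 82; Z: 35 + 1 = 36.
Z = 36 is krypton, so the daughter is krypton-82.

Kr-82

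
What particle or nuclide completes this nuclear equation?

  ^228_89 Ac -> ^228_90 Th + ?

Conserve mass number: 228 = 228 + A, so A = 0.
Conserve atomic number: 89 = 90 + Z, so Z = -1.
A = 0 and Z = -1 is ^0_-1 e — a beta-minus particle.

beta-minus particle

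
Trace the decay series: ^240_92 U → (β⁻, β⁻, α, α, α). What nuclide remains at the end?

Start: (A, Z) = (240, 92).
After β⁻: (240, 93).
After β⁻: (240, 94).
After α: (236, 92).
After α: (232, 90).
After α: (228, 88).
Z = 88 is radium.

Ra-228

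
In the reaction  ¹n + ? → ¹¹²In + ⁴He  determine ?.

Sb-115

Conserve mass number: 1 + A = 112 + 4, so A = 115.
Conserve atomic number: 0 + Z = 49 + 2, so Z = 51.
Z = 51 is antimony, so the species is ¹¹⁵Sb.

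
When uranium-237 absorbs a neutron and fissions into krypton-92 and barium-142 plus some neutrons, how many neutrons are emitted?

Conserve mass number: 238 = 92 + 142 + k, so k = 238 − 234 = 4.
Check atomic number: 92 = 36 + 56 + 0 = 92. ✓

4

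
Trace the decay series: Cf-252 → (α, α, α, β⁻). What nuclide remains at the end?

Start: (A, Z) = (252, 98).
After α: (248, 96).
After α: (244, 94).
After α: (240, 92).
After β⁻: (240, 93).
Z = 93 is neptunium.

Np-240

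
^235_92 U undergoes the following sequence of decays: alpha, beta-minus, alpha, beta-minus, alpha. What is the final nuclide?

Ra-223

Start: (A, Z) = (235, 92).
After α: (231, 90).
After β⁻: (231, 91).
After α: (227, 89).
After β⁻: (227, 90).
After α: (223, 88).
Z = 88 is radium.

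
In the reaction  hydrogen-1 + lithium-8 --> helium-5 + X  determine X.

alpha particle

Conserve mass number: 1 + 8 = 5 + A, so A = 4.
Conserve atomic number: 1 + 3 = 2 + Z, so Z = 2.
A = 4 and Z = 2 is helium-4 — an alpha particle.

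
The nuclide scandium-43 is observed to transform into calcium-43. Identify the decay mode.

ΔA = 43 − 43 = 0; ΔZ = 20 − 21 = -1.
A is unchanged and Z drops by 1 — a proton has become a neutron (β⁺ emission or electron capture).

beta-plus decay or electron capture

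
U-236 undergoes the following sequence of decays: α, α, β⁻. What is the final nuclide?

Ac-228

Start: (A, Z) = (236, 92).
After α: (232, 90).
After α: (228, 88).
After β⁻: (228, 89).
Z = 89 is actinium.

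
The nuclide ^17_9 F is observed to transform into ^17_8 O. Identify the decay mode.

beta-plus decay or electron capture

ΔA = 17 − 17 = 0; ΔZ = 8 − 9 = -1.
A is unchanged and Z drops by 1 — a proton has become a neutron (β⁺ emission or electron capture).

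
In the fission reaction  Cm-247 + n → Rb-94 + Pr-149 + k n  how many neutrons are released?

5

Conserve mass number: 248 = 94 + 149 + k, so k = 248 − 243 = 5.
Check atomic number: 96 = 37 + 59 + 0 = 96. ✓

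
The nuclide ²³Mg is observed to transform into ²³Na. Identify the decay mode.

beta-plus decay or electron capture

ΔA = 23 − 23 = 0; ΔZ = 11 − 12 = -1.
A is unchanged and Z drops by 1 — a proton has become a neutron (β⁺ emission or electron capture).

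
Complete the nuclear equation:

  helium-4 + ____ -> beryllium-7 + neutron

alpha particle

Conserve mass number: 4 + A = 7 + 1, so A = 4.
Conserve atomic number: 2 + Z = 4 + 0, so Z = 2.
A = 4 and Z = 2 is helium-4 — an alpha particle.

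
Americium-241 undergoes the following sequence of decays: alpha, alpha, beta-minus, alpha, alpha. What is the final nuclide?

Ra-225

Start: (A, Z) = (241, 95).
After α: (237, 93).
After α: (233, 91).
After β⁻: (233, 92).
After α: (229, 90).
After α: (225, 88).
Z = 88 is radium.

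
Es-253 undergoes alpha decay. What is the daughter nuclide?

Alpha decay: mass number changes by -4, atomic number by -2.
A: 253 − 4 = 249; Z: 99 − 2 = 97.
Z = 97 is berkelium, so the daughter is Bk-249.

Bk-249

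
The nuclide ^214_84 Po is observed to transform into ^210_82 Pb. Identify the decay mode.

ΔA = 210 − 214 = -4; ΔZ = 82 − 84 = -2.
A drops by 4 and Z drops by 2 — the signature of alpha emission.

alpha decay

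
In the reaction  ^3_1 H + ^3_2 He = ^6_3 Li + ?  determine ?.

Conserve mass number: 3 + 3 = 6 + A, so A = 0.
Conserve atomic number: 1 + 2 = 3 + Z, so Z = 0.
A = 0 and Z = 0 is ^0_0 γ — a gamma ray.

gamma ray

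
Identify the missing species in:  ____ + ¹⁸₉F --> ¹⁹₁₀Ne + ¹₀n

Conserve mass number: A + 18 = 19 + 1, so A = 2.
Conserve atomic number: Z + 9 = 10 + 0, so Z = 1.
A = 2 and Z = 1 is ²₁H — a deuteron.

deuteron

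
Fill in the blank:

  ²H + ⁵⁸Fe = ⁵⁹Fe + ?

proton

Conserve mass number: 2 + 58 = 59 + A, so A = 1.
Conserve atomic number: 1 + 26 = 26 + Z, so Z = 1.
A = 1 and Z = 1 is ¹H — a proton.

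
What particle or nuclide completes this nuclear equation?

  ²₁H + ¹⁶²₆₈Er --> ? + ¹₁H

Conserve mass number: 2 + 162 = A + 1, so A = 163.
Conserve atomic number: 1 + 68 = Z + 1, so Z = 68.
Z = 68 is erbium, so the species is ¹⁶³₆₈Er.

Er-163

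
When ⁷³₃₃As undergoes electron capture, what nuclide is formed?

Electron capture: mass number changes by +0, atomic number by -1.
A: 73 = 73; Z: 33 − 1 = 32.
Z = 32 is germanium, so the daughter is ⁷³₃₂Ge.

Ge-73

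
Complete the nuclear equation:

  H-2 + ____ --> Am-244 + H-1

Conserve mass number: 2 + A = 244 + 1, so A = 243.
Conserve atomic number: 1 + Z = 95 + 1, so Z = 95.
Z = 95 is americium, so the species is Am-243.

Am-243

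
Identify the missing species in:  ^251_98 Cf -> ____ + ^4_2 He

Conserve mass number: 251 = A + 4, so A = 247.
Conserve atomic number: 98 = Z + 2, so Z = 96.
Z = 96 is curium, so the species is ^247_96 Cm.

Cm-247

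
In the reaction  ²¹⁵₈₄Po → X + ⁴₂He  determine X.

Conserve mass number: 215 = A + 4, so A = 211.
Conserve atomic number: 84 = Z + 2, so Z = 82.
Z = 82 is lead, so the species is ²¹¹₈₂Pb.

Pb-211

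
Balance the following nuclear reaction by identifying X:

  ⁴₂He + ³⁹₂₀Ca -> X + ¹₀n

Ti-42

Conserve mass number: 4 + 39 = A + 1, so A = 42.
Conserve atomic number: 2 + 20 = Z + 0, so Z = 22.
Z = 22 is titanium, so the species is ⁴²₂₂Ti.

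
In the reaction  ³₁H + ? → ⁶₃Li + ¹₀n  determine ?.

alpha particle

Conserve mass number: 3 + A = 6 + 1, so A = 4.
Conserve atomic number: 1 + Z = 3 + 0, so Z = 2.
A = 4 and Z = 2 is ⁴₂He — an alpha particle.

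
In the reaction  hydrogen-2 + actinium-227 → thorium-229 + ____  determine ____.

gamma ray

Conserve mass number: 2 + 227 = 229 + A, so A = 0.
Conserve atomic number: 1 + 89 = 90 + Z, so Z = 0.
A = 0 and Z = 0 is γ — a gamma ray.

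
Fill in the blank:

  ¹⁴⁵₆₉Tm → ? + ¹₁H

Conserve mass number: 145 = A + 1, so A = 144.
Conserve atomic number: 69 = Z + 1, so Z = 68.
Z = 68 is erbium, so the species is ¹⁴⁴₆₈Er.

Er-144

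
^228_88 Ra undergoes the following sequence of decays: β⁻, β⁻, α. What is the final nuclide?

Start: (A, Z) = (228, 88).
After β⁻: (228, 89).
After β⁻: (228, 90).
After α: (224, 88).
Z = 88 is radium.

Ra-224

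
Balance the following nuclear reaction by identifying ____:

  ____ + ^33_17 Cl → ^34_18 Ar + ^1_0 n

deuteron

Conserve mass number: A + 33 = 34 + 1, so A = 2.
Conserve atomic number: Z + 17 = 18 + 0, so Z = 1.
A = 2 and Z = 1 is ^2_1 H — a deuteron.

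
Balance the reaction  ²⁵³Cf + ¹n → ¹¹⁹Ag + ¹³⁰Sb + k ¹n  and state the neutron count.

5

Conserve mass number: 254 = 119 + 130 + k, so k = 254 − 249 = 5.
Check atomic number: 98 = 47 + 51 + 0 = 98. ✓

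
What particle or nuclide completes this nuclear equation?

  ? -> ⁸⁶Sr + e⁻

Conserve mass number: A = 86 + 0, so A = 86.
Conserve atomic number: Z = 38 − 1, so Z = 37.
Z = 37 is rubidium, so the species is ⁸⁶Rb.

Rb-86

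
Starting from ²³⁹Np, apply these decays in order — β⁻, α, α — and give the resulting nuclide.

Start: (A, Z) = (239, 93).
After β⁻: (239, 94).
After α: (235, 92).
After α: (231, 90).
Z = 90 is thorium.

Th-231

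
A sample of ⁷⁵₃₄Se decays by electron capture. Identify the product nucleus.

Electron capture: mass number changes by +0, atomic number by -1.
A: 75 = 75; Z: 34 − 1 = 33.
Z = 33 is arsenic, so the daughter is ⁷⁵₃₃As.

As-75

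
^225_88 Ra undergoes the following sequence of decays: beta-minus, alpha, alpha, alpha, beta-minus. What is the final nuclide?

Po-213

Start: (A, Z) = (225, 88).
After β⁻: (225, 89).
After α: (221, 87).
After α: (217, 85).
After α: (213, 83).
After β⁻: (213, 84).
Z = 84 is polonium.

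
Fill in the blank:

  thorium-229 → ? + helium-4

Ra-225

Conserve mass number: 229 = A + 4, so A = 225.
Conserve atomic number: 90 = Z + 2, so Z = 88.
Z = 88 is radium, so the species is radium-225.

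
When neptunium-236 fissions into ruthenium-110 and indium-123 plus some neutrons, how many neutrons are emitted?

3

Conserve mass number: 236 = 110 + 123 + k, so k = 236 − 233 = 3.
Check atomic number: 93 = 44 + 49 + 0 = 93. ✓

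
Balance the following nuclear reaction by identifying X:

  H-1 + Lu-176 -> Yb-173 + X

alpha particle

Conserve mass number: 1 + 176 = 173 + A, so A = 4.
Conserve atomic number: 1 + 71 = 70 + Z, so Z = 2.
A = 4 and Z = 2 is He-4 — an alpha particle.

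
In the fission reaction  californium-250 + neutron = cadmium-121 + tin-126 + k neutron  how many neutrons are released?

4

Conserve mass number: 251 = 121 + 126 + k, so k = 251 − 247 = 4.
Check atomic number: 98 = 48 + 50 + 0 = 98. ✓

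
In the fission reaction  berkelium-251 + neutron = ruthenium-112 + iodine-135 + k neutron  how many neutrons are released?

5

Conserve mass number: 252 = 112 + 135 + k, so k = 252 − 247 = 5.
Check atomic number: 97 = 44 + 53 + 0 = 97. ✓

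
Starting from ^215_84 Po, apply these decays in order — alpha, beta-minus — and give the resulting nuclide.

Bi-211

Start: (A, Z) = (215, 84).
After α: (211, 82).
After β⁻: (211, 83).
Z = 83 is bismuth.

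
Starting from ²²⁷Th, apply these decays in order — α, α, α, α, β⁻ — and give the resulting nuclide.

Bi-211

Start: (A, Z) = (227, 90).
After α: (223, 88).
After α: (219, 86).
After α: (215, 84).
After α: (211, 82).
After β⁻: (211, 83).
Z = 83 is bismuth.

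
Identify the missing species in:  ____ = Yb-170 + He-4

Hf-174

Conserve mass number: A = 170 + 4, so A = 174.
Conserve atomic number: Z = 70 + 2, so Z = 72.
Z = 72 is hafnium, so the species is Hf-174.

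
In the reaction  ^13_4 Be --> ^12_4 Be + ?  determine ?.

Conserve mass number: 13 = 12 + A, so A = 1.
Conserve atomic number: 4 = 4 + Z, so Z = 0.
A = 1 and Z = 0 is ^1_0 n — a neutron.

neutron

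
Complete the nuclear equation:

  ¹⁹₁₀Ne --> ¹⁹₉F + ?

Conserve mass number: 19 = 19 + A, so A = 0.
Conserve atomic number: 10 = 9 + Z, so Z = 1.
A = 0 and Z = 1 is ⁰₁e — a positron.

positron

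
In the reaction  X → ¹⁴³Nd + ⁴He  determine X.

Conserve mass number: A = 143 + 4, so A = 147.
Conserve atomic number: Z = 60 + 2, so Z = 62.
Z = 62 is samarium, so the species is ¹⁴⁷Sm.

Sm-147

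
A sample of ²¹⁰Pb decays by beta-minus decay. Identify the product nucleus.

Bi-210

Beta-minus decay: mass number changes by +0, atomic number by +1.
A: 210 = 210; Z: 82 + 1 = 83.
Z = 83 is bismuth, so the daughter is ²¹⁰Bi.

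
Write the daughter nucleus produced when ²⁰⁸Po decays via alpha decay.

Pb-204

Alpha decay: mass number changes by -4, atomic number by -2.
A: 208 − 4 = 204; Z: 84 − 2 = 82.
Z = 82 is lead, so the daughter is ²⁰⁴Pb.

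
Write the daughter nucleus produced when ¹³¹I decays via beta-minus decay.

Beta-minus decay: mass number changes by +0, atomic number by +1.
A: 131 = 131; Z: 53 + 1 = 54.
Z = 54 is xenon, so the daughter is ¹³¹Xe.

Xe-131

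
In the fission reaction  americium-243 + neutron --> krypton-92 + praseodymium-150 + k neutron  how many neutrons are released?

Conserve mass number: 244 = 92 + 150 + k, so k = 244 − 242 = 2.
Check atomic number: 95 = 36 + 59 + 0 = 95. ✓

2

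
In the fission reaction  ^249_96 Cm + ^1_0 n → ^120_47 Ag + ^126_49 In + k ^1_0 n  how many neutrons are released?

Conserve mass number: 250 = 120 + 126 + k, so k = 250 − 246 = 4.
Check atomic number: 96 = 47 + 49 + 0 = 96. ✓

4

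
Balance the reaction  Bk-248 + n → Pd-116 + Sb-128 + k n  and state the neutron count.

5

Conserve mass number: 249 = 116 + 128 + k, so k = 249 − 244 = 5.
Check atomic number: 97 = 46 + 51 + 0 = 97. ✓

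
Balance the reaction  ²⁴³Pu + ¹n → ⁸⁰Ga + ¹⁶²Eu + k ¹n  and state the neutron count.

Conserve mass number: 244 = 80 + 162 + k, so k = 244 − 242 = 2.
Check atomic number: 94 = 31 + 63 + 0 = 94. ✓

2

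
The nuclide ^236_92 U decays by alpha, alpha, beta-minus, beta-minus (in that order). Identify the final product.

Th-228

Start: (A, Z) = (236, 92).
After α: (232, 90).
After α: (228, 88).
After β⁻: (228, 89).
After β⁻: (228, 90).
Z = 90 is thorium.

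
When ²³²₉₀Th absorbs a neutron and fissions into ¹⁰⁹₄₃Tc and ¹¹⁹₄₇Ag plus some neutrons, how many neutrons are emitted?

5

Conserve mass number: 233 = 109 + 119 + k, so k = 233 − 228 = 5.
Check atomic number: 90 = 43 + 47 + 0 = 90. ✓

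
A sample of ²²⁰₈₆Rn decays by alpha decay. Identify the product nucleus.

Po-216

Alpha decay: mass number changes by -4, atomic number by -2.
A: 220 − 4 = 216; Z: 86 − 2 = 84.
Z = 84 is polonium, so the daughter is ²¹⁶₈₄Po.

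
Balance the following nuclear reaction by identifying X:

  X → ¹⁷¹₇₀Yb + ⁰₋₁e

Conserve mass number: A = 171 + 0, so A = 171.
Conserve atomic number: Z = 70 − 1, so Z = 69.
Z = 69 is thulium, so the species is ¹⁷¹₆₉Tm.

Tm-171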